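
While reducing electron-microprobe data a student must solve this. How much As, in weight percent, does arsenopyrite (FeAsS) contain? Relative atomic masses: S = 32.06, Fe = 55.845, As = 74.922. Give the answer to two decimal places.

M(FeAsS) = 162.827 g/mol.
As contributes 1 × 74.922 = 74.922 g per mole.
74.922/162.827 = 0.4601 → 46.01%.

46.01 weight percent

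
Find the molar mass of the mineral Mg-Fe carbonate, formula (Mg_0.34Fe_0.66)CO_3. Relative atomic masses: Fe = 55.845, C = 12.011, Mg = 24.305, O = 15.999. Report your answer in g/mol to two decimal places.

105.13 g/mol

Mg: 0.34 × 24.305 = 8.2637
Fe: 0.66 × 55.845 = 36.8577
C: 1 × 12.011 = 12.0110
O: 3 × 15.999 = 47.9970
Summing the contributions gives the formula mass.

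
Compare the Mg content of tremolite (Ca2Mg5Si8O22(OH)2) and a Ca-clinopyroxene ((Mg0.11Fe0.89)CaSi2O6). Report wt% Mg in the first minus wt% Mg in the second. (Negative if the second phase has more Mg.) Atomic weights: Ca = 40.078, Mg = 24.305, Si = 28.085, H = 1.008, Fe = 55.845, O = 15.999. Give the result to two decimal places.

Mg in Ca2Mg5Si8O22(OH)2: molar mass 812.353 g/mol; 5×24.305 = 121.525 g → 14.96 wt%.
Mg in (Mg0.11Fe0.89)CaSi2O6: molar mass 244.618 g/mol; 0.11×24.305 = 2.674 g → 1.09 wt%.
Difference = 14.96 − 1.09 = 13.87 percentage points.

13.87 percentage points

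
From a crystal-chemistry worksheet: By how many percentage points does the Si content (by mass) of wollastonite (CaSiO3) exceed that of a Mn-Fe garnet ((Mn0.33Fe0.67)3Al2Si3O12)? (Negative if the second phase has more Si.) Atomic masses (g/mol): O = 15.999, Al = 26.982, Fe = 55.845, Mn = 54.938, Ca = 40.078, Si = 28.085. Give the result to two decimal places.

7.22 percentage points

Si in CaSiO3: molar mass 116.160 g/mol; 1×28.085 = 28.085 g → 24.18 wt%.
Si in (Mn0.33Fe0.67)3Al2Si3O12: molar mass 496.844 g/mol; 3×28.085 = 84.255 g → 16.96 wt%.
Difference = 24.18 − 16.96 = 7.22 percentage points.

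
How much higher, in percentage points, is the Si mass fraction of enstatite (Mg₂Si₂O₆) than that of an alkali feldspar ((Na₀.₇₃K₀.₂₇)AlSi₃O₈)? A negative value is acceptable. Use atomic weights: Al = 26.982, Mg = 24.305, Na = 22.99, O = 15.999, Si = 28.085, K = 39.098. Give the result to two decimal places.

-3.63 percentage points

First mineral: 56.170 g Si in 200.774 g formula = 27.98 wt% Si.
Second mineral: 84.255 g Si in 266.568 g formula = 31.61 wt% Si.
27.98% − 31.61% gives a difference of -3.63 percentage points.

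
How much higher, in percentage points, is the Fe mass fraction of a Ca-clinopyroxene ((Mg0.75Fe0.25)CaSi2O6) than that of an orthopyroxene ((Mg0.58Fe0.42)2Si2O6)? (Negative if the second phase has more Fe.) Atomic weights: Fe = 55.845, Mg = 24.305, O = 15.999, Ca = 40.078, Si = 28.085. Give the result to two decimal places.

First mineral: 13.961 g Fe in 224.432 g formula = 6.22 wt% Fe.
Second mineral: 46.910 g Fe in 227.268 g formula = 20.64 wt% Fe.
6.22% − 20.64% gives a difference of -14.42 percentage points.

-14.42 percentage points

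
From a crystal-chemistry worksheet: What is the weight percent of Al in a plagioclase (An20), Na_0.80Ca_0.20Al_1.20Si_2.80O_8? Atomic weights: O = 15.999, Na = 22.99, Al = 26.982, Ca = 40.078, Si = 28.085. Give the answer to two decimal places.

12.20 mass %

M(Na_0.80Ca_0.20Al_1.20Si_2.80O_8) = 265.416 g/mol.
Al contributes 1.20 × 26.982 = 32.378 g per mole.
32.378/265.416 = 0.1220 → 12.20%.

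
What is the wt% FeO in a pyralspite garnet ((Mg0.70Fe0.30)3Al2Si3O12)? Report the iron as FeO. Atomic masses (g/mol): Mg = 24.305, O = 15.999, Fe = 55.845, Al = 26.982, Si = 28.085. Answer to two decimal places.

M((Mg0.70Fe0.30)3Al2Si3O12) = 431.508 g/mol; M(FeO) = 71.844 g/mol.
Moles FeO per formula unit = 0.90 Fe ÷ 1 = 0.9000.
FeO fraction = (0.9000 × 71.844) / 431.508 = 64.660/431.508 = 0.1498.

14.98 wt%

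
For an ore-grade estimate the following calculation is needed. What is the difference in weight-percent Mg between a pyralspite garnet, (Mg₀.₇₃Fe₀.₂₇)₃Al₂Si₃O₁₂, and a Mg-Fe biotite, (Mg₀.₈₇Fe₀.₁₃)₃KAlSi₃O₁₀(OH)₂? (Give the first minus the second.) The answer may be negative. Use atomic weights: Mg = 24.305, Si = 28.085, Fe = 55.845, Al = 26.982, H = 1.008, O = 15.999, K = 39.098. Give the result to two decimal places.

-2.35 percentage points

Mg in (Mg₀.₇₃Fe₀.₂₇)₃Al₂Si₃O₁₂: molar mass 428.669 g/mol; 2.19×24.305 = 53.228 g → 12.42 wt%.
Mg in (Mg₀.₈₇Fe₀.₁₃)₃KAlSi₃O₁₀(OH)₂: molar mass 429.555 g/mol; 2.61×24.305 = 63.436 g → 14.77 wt%.
Difference = 12.42 − 14.77 = -2.35 percentage points.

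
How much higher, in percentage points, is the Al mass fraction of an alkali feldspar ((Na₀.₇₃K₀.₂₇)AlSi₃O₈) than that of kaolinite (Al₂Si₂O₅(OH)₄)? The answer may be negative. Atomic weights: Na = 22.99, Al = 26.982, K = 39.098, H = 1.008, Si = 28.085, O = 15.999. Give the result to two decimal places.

-10.78 percentage points

First mineral: 26.982 g Al in 266.568 g formula = 10.12 wt% Al.
Second mineral: 53.964 g Al in 258.157 g formula = 20.90 wt% Al.
10.12% − 20.90% gives a difference of -10.78 percentage points.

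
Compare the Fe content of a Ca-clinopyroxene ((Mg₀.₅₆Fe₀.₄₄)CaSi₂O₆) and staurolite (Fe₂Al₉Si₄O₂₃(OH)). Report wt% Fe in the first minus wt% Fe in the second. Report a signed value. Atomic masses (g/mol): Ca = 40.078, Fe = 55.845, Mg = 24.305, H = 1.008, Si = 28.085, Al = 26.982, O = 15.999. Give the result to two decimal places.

-2.45 percentage points

M((Mg₀.₅₆Fe₀.₄₄)CaSi₂O₆) = 230.425 g/mol, so wt% Fe = 24.572/230.425 × 100 = 10.66%.
M(Fe₂Al₉Si₄O₂₃(OH)) = 851.852 g/mol, so wt% Fe = 111.690/851.852 × 100 = 13.11%.
10.66 − 13.11 = -2.45 pp.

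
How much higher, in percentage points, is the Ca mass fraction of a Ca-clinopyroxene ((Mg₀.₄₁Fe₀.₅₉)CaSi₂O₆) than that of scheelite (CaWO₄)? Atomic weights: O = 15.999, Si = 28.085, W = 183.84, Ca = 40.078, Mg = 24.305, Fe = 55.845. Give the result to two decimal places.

3.12 percentage points

Ca in (Mg₀.₄₁Fe₀.₅₉)CaSi₂O₆: molar mass 235.156 g/mol; 1×40.078 = 40.078 g → 17.04 wt%.
Ca in CaWO₄: molar mass 287.914 g/mol; 1×40.078 = 40.078 g → 13.92 wt%.
Difference = 17.04 − 13.92 = 3.12 percentage points.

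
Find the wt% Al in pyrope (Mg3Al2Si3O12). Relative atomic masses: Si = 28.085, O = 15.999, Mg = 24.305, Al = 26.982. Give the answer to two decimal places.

13.39 wt%

Molar mass of Mg3Al2Si3O12: 3×24.305 + 2×26.982 + 3×28.085 + 12×15.999 = 403.122 g/mol.
Mass of Al per formula unit: 2 × 26.982 = 53.964 g.
Weight fraction Al = 53.964 / 403.122 = 0.1339.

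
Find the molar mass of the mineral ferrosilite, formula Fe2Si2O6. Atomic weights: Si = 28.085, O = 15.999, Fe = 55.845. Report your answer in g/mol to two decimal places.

263.85 g/mol

Fe: 2 × 55.845 = 111.6900
Si: 2 × 28.085 = 56.1700
O: 6 × 15.999 = 95.9940
Summing the contributions gives the formula mass.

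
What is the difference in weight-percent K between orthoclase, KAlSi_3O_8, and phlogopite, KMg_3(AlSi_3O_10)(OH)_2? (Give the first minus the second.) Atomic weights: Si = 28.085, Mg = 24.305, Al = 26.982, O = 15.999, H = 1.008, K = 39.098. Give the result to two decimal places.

4.68 percentage points

M(KAlSi_3O_8) = 278.327 g/mol, so wt% K = 39.098/278.327 × 100 = 14.05%.
M(KMg_3(AlSi_3O_10)(OH)_2) = 417.254 g/mol, so wt% K = 39.098/417.254 × 100 = 9.37%.
14.05 − 9.37 = 4.68 pp.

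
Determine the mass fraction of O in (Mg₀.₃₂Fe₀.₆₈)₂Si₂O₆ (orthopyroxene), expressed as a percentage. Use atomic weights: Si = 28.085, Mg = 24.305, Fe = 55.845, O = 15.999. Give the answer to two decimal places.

39.40 mass %

M((Mg₀.₃₂Fe₀.₆₈)₂Si₂O₆) = 243.668 g/mol.
O contributes 6 × 15.999 = 95.994 g per mole.
95.994/243.668 = 0.3940 → 39.40%.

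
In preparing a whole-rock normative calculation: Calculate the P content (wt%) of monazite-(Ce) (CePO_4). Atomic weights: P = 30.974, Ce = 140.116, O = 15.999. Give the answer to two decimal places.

13.18 wt%

Formula mass = 1·140.116 + 1·30.974 + 4·15.999 = 235.086 g/mol, of which 30.974 g is P.
So P makes up 30.974/235.086 = 0.1318 of the mass, i.e. 13.18%.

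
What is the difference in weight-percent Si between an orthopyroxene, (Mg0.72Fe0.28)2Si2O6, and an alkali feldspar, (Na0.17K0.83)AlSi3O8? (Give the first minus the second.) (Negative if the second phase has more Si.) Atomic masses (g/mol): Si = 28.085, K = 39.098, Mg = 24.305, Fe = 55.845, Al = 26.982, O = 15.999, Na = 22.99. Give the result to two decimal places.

-4.86 percentage points

First mineral: 56.170 g Si in 218.436 g formula = 25.71 wt% Si.
Second mineral: 84.255 g Si in 275.589 g formula = 30.57 wt% Si.
25.71% − 30.57% gives a difference of -4.86 percentage points.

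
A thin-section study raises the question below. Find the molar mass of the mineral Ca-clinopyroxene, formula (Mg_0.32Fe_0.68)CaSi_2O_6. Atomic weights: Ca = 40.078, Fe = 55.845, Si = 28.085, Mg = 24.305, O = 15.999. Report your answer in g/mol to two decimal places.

M = 0.32·24.305 + 0.68·55.845 + 1·40.078 + 2·28.085 + 6·15.999

237.99 g/mol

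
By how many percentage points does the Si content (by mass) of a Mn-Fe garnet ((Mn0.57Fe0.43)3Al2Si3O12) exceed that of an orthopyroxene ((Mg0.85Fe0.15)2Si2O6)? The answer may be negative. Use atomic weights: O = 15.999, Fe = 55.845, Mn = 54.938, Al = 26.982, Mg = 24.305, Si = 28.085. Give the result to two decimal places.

First mineral: 84.255 g Si in 496.191 g formula = 16.98 wt% Si.
Second mineral: 56.170 g Si in 210.236 g formula = 26.72 wt% Si.
16.98% − 26.72% gives a difference of -9.74 percentage points.

-9.74 percentage points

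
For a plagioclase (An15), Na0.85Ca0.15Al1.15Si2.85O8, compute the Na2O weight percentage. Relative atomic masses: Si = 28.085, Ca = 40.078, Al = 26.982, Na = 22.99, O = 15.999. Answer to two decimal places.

9.95 wt%

M(Na0.85Ca0.15Al1.15Si2.85O8) = 264.617 g/mol; M(Na2O) = 61.979 g/mol.
Moles Na2O per formula unit = 0.85 Na ÷ 2 = 0.4250.
Na2O fraction = (0.4250 × 61.979) / 264.617 = 26.341/264.617 = 0.0995.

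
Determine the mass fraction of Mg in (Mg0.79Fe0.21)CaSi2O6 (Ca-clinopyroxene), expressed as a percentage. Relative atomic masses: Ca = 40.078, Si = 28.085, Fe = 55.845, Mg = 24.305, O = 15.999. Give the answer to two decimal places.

Formula mass = 0.79·24.305 + 0.21·55.845 + 1·40.078 + 2·28.085 + 6·15.999 = 223.170 g/mol, of which 19.201 g is Mg.
So Mg makes up 19.201/223.170 = 0.0860 of the mass, i.e. 8.60%.

8.60 mass %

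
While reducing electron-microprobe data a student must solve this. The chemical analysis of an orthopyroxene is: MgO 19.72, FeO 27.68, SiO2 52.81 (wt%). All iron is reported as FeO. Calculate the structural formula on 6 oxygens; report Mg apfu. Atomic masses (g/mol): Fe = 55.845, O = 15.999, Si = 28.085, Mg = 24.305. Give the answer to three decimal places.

1.115 Mg apfu

19.72 wt% MgO ÷ 40.304 g/mol = 0.48928 mol, giving 0.48928 Mg and 0.48928 O.
27.68 wt% FeO ÷ 71.844 g/mol = 0.38528 mol, giving 0.38528 Fe and 0.38528 O.
52.81 wt% SiO2 ÷ 60.083 g/mol = 0.87895 mol, giving 0.87895 Si and 1.75790 O.
Oxygen sums to 2.63246; scaling by 6/2.63246 = 2.27924 puts the formula on 6 O.
Mg: 0.48928 × 2.27924 = 1.115 atoms per formula unit.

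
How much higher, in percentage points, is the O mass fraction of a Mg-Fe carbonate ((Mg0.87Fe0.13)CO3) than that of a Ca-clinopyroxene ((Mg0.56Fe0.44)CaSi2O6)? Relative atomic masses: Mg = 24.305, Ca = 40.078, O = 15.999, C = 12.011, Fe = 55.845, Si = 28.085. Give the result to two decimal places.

12.63 percentage points

O in (Mg0.87Fe0.13)CO3: molar mass 88.413 g/mol; 3×15.999 = 47.997 g → 54.29 wt%.
O in (Mg0.56Fe0.44)CaSi2O6: molar mass 230.425 g/mol; 6×15.999 = 95.994 g → 41.66 wt%.
Difference = 54.29 − 41.66 = 12.63 percentage points.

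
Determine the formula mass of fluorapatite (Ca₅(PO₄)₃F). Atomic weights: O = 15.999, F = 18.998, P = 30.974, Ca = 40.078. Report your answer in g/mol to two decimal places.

504.30 g/mol

The formula mass is the sum 5(40.078) + 3(30.974) + 12(15.999) + 1(18.998).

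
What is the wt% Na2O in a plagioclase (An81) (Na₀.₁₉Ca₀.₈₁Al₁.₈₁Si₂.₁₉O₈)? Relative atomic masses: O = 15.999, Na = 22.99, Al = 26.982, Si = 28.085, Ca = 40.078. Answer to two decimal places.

Formula mass = 275.167 g/mol.
0.19 Na → 0.0950 mol Na2O per formula unit; M(Na2O) = 61.979, so Na2O mass = 5.888 g.
5.888/275.167 × 100 = 2.14 wt%.

2.14 wt%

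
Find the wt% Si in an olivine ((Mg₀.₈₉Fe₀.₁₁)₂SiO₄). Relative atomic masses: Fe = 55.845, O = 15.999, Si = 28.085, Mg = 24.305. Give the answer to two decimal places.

Formula mass = 1.78·24.305 + 0.22·55.845 + 1·28.085 + 4·15.999 = 147.630 g/mol, of which 28.085 g is Si.
So Si makes up 28.085/147.630 = 0.1902 of the mass, i.e. 19.02%.

19.02 weight percent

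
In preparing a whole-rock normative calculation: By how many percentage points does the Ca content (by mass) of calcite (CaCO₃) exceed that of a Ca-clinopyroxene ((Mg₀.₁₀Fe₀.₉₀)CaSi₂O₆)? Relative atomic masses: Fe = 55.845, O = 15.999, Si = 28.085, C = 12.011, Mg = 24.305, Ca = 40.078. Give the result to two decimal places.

First mineral: 40.078 g Ca in 100.086 g formula = 40.04 wt% Ca.
Second mineral: 40.078 g Ca in 244.933 g formula = 16.36 wt% Ca.
40.04% − 16.36% gives a difference of 23.68 percentage points.

23.68 percentage points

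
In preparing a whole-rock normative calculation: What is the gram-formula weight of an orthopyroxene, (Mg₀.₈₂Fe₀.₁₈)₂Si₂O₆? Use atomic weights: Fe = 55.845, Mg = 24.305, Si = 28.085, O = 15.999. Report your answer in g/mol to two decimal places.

M = 1.64×24.305 + 0.36×55.845 + 2×28.085 + 6×15.999

212.13 g/mol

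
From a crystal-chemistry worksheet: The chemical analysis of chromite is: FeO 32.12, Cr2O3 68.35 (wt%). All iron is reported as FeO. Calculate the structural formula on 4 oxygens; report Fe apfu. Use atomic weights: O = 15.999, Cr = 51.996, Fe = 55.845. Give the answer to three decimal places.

FeO: 32.12/71.844 = 0.44708 mol → 0.44708 mol Fe, 0.44708 mol O.
Cr2O3: 68.35/151.989 = 0.44970 mol → 0.89940 mol Cr, 1.34910 mol O.
Total oxygen = 1.79618 mol. Normalization factor = 4/1.79618 = 2.22695.
Fe per 4 O = 0.44708 × 2.22695 = 0.996.

0.996 Fe apfu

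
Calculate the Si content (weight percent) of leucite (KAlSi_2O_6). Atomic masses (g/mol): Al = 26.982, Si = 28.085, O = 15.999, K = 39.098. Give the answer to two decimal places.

Molar mass of KAlSi_2O_6: 1×39.098 + 1×26.982 + 2×28.085 + 6×15.999 = 218.244 g/mol.
Mass of Si per formula unit: 2 × 28.085 = 56.170 g.
Weight fraction Si = 56.170 / 218.244 = 0.2574.

25.74 weight percent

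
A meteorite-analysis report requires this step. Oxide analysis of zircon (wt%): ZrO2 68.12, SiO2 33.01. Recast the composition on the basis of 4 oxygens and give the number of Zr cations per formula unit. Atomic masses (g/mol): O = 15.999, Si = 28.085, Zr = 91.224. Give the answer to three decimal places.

ZrO2: 68.12/123.222 = 0.55282 mol → 0.55282 mol Zr, 1.10564 mol O.
SiO2: 33.01/60.083 = 0.54941 mol → 0.54941 mol Si, 1.09882 mol O.
Total oxygen = 2.20446 mol. Normalization factor = 4/2.20446 = 1.81450.
Zr per 4 O = 0.55282 × 1.81450 = 1.003.

1.003 Zr apfu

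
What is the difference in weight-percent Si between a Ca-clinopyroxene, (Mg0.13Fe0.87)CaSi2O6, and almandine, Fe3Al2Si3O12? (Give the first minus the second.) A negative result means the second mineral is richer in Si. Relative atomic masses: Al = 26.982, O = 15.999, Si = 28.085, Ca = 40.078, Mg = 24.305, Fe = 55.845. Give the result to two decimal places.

6.09 percentage points

First mineral: 56.170 g Si in 243.987 g formula = 23.02 wt% Si.
Second mineral: 84.255 g Si in 497.742 g formula = 16.93 wt% Si.
23.02% − 16.93% gives a difference of 6.09 percentage points.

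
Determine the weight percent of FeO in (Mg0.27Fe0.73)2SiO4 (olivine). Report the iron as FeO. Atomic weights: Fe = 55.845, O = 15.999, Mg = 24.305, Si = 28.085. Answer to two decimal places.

Molar mass of (Mg0.27Fe0.73)2SiO4 = 0.54*24.305 + 1.46*55.845 + 1*28.085 + 4*15.999 = 186.739 g/mol.
Each formula unit contains 1.46 Fe, equivalent to 1.46/1 = 1.4600 mol FeO.
M(FeO) = 1×55.845 + 1×15.999 = 71.844 g/mol.
Mass of FeO per formula unit = 1.4600 × 71.844 = 104.892 g.
FeO wt% = 104.892 / 186.739 × 100 = 56.17%.

56.17 wt%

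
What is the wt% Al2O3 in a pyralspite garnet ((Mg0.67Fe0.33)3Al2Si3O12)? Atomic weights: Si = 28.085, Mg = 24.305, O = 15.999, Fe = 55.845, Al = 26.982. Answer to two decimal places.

Formula mass = 434.347 g/mol.
2 Al → 1.0000 mol Al2O3 per formula unit; M(Al2O3) = 101.961, so Al2O3 mass = 101.961 g.
101.961/434.347 × 100 = 23.47 wt%.

23.47 wt%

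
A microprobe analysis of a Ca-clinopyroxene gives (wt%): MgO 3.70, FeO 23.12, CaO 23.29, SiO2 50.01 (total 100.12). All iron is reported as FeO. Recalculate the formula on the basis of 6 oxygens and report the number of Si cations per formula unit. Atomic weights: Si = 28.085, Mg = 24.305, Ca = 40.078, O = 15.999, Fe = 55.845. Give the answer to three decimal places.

2.003 Si apfu

MgO: 3.70/40.304 = 0.09180 mol → 0.09180 mol Mg, 0.09180 mol O.
FeO: 23.12/71.844 = 0.32181 mol → 0.32181 mol Fe, 0.32181 mol O.
CaO: 23.29/56.077 = 0.41532 mol → 0.41532 mol Ca, 0.41532 mol O.
SiO2: 50.01/60.083 = 0.83235 mol → 0.83235 mol Si, 1.66470 mol O.
Total oxygen = 2.49363 mol. Normalization factor = 6/2.49363 = 2.40613.
Si per 6 O = 0.83235 × 2.40613 = 2.003.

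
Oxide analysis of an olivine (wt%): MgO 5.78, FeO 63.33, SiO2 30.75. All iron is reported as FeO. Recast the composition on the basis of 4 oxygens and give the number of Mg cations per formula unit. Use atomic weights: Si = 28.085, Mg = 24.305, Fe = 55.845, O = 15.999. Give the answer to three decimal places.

0.280 Mg apfu

MgO (M=40.304): mol = 0.14341; Mg = 0.14341, O = 0.14341.
FeO (M=71.844): mol = 0.88149; Fe = 0.88149, O = 0.88149.
SiO2 (M=60.083): mol = 0.51179; Si = 0.51179, O = 1.02358.
ΣO = 2.04848; factor = 4/ΣO = 1.95267.
Mg apfu = 0.14341 × 1.95267 = 0.280.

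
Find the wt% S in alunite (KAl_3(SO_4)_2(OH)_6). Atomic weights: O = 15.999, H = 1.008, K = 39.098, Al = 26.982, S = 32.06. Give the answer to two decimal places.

Formula mass = 1*39.098 + 3*26.982 + 2*32.06 + 14*15.999 + 6*1.008 = 414.198 g/mol, of which 64.120 g is S.
So S makes up 64.120/414.198 = 0.1548 of the mass, i.e. 15.48%.

15.48 mass %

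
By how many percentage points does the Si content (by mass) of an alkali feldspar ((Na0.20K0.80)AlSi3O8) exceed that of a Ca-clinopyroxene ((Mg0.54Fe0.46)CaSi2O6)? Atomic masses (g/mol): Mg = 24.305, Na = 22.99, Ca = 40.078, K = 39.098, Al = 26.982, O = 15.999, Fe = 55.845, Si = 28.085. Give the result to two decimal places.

First mineral: 84.255 g Si in 275.105 g formula = 30.63 wt% Si.
Second mineral: 56.170 g Si in 231.055 g formula = 24.31 wt% Si.
30.63% − 24.31% gives a difference of 6.32 percentage points.

6.32 percentage points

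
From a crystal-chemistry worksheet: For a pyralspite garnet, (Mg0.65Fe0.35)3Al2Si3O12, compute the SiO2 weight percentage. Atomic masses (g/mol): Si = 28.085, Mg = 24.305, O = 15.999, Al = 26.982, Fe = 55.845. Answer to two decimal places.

Formula mass = 436.239 g/mol.
3 Si → 3.0000 mol SiO2 per formula unit; M(SiO2) = 60.083, so SiO2 mass = 180.249 g.
180.249/436.239 × 100 = 41.32 wt%.

41.32 wt%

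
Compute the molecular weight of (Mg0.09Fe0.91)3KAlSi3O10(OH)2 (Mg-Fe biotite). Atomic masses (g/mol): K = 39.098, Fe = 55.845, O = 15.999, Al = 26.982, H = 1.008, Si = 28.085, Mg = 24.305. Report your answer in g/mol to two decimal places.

The formula mass is the sum 0.27(24.305) + 2.73(55.845) + 1(39.098) + 1(26.982) + 3(28.085) + 12(15.999) + 2(1.008).

503.36 g/mol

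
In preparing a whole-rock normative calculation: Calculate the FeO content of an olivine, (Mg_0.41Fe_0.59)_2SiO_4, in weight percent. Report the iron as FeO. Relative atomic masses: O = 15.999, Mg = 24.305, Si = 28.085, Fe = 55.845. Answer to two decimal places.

47.65 wt%

M((Mg_0.41Fe_0.59)_2SiO_4) = 177.908 g/mol; M(FeO) = 71.844 g/mol.
Moles FeO per formula unit = 1.18 Fe ÷ 1 = 1.1800.
FeO fraction = (1.1800 × 71.844) / 177.908 = 84.776/177.908 = 0.4765.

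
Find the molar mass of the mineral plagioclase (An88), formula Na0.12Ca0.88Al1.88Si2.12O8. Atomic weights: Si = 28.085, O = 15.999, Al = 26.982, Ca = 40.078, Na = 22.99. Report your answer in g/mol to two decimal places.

M = 0.12·22.99 + 0.88·40.078 + 1.88·26.982 + 2.12·28.085 + 8·15.999

276.29 g/mol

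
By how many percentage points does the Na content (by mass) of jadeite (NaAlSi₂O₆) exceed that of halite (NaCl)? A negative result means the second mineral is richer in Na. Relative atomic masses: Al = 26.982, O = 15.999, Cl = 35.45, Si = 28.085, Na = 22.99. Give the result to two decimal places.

-27.97 percentage points

First mineral: 22.990 g Na in 202.136 g formula = 11.37 wt% Na.
Second mineral: 22.990 g Na in 58.440 g formula = 39.34 wt% Na.
11.37% − 39.34% gives a difference of -27.97 percentage points.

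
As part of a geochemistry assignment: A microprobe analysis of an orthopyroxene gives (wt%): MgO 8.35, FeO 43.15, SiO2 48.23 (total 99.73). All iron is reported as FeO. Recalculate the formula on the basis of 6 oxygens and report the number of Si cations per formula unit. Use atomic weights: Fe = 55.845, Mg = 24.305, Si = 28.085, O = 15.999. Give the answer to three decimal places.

1.996 Si apfu

8.35 wt% MgO ÷ 40.304 g/mol = 0.20718 mol, giving 0.20718 Mg and 0.20718 O.
43.15 wt% FeO ÷ 71.844 g/mol = 0.60061 mol, giving 0.60061 Fe and 0.60061 O.
48.23 wt% SiO2 ÷ 60.083 g/mol = 0.80272 mol, giving 0.80272 Si and 1.60544 O.
Oxygen sums to 2.41323; scaling by 6/2.41323 = 2.48629 puts the formula on 6 O.
Si: 0.80272 × 2.48629 = 1.996 atoms per formula unit.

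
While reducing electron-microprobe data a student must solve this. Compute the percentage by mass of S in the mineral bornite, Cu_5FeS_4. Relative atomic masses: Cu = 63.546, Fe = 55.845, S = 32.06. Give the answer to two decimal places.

25.56 mass %

Formula mass = 5*63.546 + 1*55.845 + 4*32.06 = 501.815 g/mol, of which 128.240 g is S.
So S makes up 128.240/501.815 = 0.2556 of the mass, i.e. 25.56%.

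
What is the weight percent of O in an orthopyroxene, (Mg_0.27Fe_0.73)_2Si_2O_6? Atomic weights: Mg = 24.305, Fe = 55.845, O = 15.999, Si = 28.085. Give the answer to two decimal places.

Formula mass = 0.54*24.305 + 1.46*55.845 + 2*28.085 + 6*15.999 = 246.822 g/mol, of which 95.994 g is O.
So O makes up 95.994/246.822 = 0.3889 of the mass, i.e. 38.89%.

38.89 wt%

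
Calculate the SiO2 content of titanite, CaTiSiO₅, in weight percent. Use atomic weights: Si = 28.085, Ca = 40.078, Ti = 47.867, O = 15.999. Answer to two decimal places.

30.65 wt%

Molar mass of CaTiSiO₅ = 1*40.078 + 1*47.867 + 1*28.085 + 5*15.999 = 196.025 g/mol.
Each formula unit contains 1 Si, equivalent to 1/1 = 1.0000 mol SiO2.
M(SiO2) = 1×28.085 + 2×15.999 = 60.083 g/mol.
Mass of SiO2 per formula unit = 1.0000 × 60.083 = 60.083 g.
SiO2 wt% = 60.083 / 196.025 × 100 = 30.65%.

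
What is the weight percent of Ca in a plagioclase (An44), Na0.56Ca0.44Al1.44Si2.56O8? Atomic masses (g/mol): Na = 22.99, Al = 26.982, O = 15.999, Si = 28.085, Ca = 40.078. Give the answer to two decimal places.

Formula mass = 0.56*22.99 + 0.44*40.078 + 1.44*26.982 + 2.56*28.085 + 8*15.999 = 269.252 g/mol, of which 17.634 g is Ca.
So Ca makes up 17.634/269.252 = 0.0655 of the mass, i.e. 6.55%.

6.55 weight percent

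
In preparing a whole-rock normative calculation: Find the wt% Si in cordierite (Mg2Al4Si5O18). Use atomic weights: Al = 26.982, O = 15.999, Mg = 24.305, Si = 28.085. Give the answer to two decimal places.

24.01 weight percent

Formula mass = 2×24.305 + 4×26.982 + 5×28.085 + 18×15.999 = 584.945 g/mol, of which 140.425 g is Si.
So Si makes up 140.425/584.945 = 0.2401 of the mass, i.e. 24.01%.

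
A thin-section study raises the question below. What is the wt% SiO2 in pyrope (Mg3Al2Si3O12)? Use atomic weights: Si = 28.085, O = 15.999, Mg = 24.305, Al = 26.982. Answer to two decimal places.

Molar mass of Mg3Al2Si3O12 = 3·24.305 + 2·26.982 + 3·28.085 + 12·15.999 = 403.122 g/mol.
Each formula unit contains 3 Si, equivalent to 3/1 = 3.0000 mol SiO2.
M(SiO2) = 1×28.085 + 2×15.999 = 60.083 g/mol.
Mass of SiO2 per formula unit = 3.0000 × 60.083 = 180.249 g.
SiO2 wt% = 180.249 / 403.122 × 100 = 44.71%.

44.71 wt%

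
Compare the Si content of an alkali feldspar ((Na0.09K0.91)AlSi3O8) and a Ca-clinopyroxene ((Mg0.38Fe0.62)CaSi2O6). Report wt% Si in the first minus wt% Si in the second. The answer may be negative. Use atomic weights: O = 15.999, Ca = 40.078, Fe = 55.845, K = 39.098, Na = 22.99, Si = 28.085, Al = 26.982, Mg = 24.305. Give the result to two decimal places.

First mineral: 84.255 g Si in 276.877 g formula = 30.43 wt% Si.
Second mineral: 56.170 g Si in 236.102 g formula = 23.79 wt% Si.
30.43% − 23.79% gives a difference of 6.64 percentage points.

6.64 percentage points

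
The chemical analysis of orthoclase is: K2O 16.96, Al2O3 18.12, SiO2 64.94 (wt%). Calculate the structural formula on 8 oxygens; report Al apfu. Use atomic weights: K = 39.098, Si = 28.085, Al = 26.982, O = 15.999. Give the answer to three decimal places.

K2O (M=94.195): mol = 0.18005; K = 0.36010, O = 0.18005.
Al2O3 (M=101.961): mol = 0.17772; Al = 0.35544, O = 0.53316.
SiO2 (M=60.083): mol = 1.08084; Si = 1.08084, O = 2.16168.
ΣO = 2.87489; factor = 8/ΣO = 2.78272.
Al apfu = 0.35544 × 2.78272 = 0.989.

0.989 Al apfu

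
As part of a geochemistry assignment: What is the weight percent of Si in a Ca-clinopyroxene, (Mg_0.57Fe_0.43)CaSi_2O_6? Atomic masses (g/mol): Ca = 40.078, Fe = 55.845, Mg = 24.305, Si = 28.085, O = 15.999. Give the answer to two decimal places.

Molar mass of (Mg_0.57Fe_0.43)CaSi_2O_6: 0.57·24.305 + 0.43·55.845 + 1·40.078 + 2·28.085 + 6·15.999 = 230.109 g/mol.
Mass of Si per formula unit: 2 × 28.085 = 56.170 g.
Weight fraction Si = 56.170 / 230.109 = 0.2441.

24.41 weight percent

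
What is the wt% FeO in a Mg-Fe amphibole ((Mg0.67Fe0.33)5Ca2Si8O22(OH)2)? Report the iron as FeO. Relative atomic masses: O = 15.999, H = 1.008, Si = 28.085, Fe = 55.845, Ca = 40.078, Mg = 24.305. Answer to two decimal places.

13.71 wt%

Molar mass of (Mg0.67Fe0.33)5Ca2Si8O22(OH)2 = 3.35*24.305 + 1.65*55.845 + 2*40.078 + 8*28.085 + 24*15.999 + 2*1.008 = 864.394 g/mol.
Each formula unit contains 1.65 Fe, equivalent to 1.65/1 = 1.6500 mol FeO.
M(FeO) = 1×55.845 + 1×15.999 = 71.844 g/mol.
Mass of FeO per formula unit = 1.6500 × 71.844 = 118.543 g.
FeO wt% = 118.543 / 864.394 × 100 = 13.71%.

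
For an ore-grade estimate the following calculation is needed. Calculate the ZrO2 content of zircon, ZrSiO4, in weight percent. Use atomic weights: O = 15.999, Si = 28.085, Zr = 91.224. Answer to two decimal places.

Formula mass = 183.305 g/mol.
1 Zr → 1.0000 mol ZrO2 per formula unit; M(ZrO2) = 123.222, so ZrO2 mass = 123.222 g.
123.222/183.305 × 100 = 67.22 wt%.

67.22 wt%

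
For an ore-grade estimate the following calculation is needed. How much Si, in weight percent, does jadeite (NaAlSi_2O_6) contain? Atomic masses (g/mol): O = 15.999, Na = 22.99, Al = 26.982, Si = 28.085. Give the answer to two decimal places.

27.79 weight percent

Molar mass of NaAlSi_2O_6: 1*22.99 + 1*26.982 + 2*28.085 + 6*15.999 = 202.136 g/mol.
Mass of Si per formula unit: 2 × 28.085 = 56.170 g.
Weight fraction Si = 56.170 / 202.136 = 0.2779.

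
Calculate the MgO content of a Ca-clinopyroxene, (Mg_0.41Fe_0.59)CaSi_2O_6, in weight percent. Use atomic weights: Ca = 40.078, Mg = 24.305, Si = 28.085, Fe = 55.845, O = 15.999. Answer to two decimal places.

Formula mass = 235.156 g/mol.
0.41 Mg → 0.4100 mol MgO per formula unit; M(MgO) = 40.304, so MgO mass = 16.525 g.
16.525/235.156 × 100 = 7.03 wt%.

7.03 wt%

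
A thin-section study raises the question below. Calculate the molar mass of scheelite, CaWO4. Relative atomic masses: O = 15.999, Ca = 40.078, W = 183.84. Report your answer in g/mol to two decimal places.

287.91 g/mol

Ca: 1 × 40.078 = 40.0780
W: 1 × 183.84 = 183.8400
O: 4 × 15.999 = 63.9960
Summing the contributions gives the formula mass.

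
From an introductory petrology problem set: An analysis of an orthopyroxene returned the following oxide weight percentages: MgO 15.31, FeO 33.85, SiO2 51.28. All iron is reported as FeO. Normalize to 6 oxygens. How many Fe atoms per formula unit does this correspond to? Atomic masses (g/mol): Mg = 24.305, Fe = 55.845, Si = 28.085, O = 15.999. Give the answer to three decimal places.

MgO (M=40.304): mol = 0.37986; Mg = 0.37986, O = 0.37986.
FeO (M=71.844): mol = 0.47116; Fe = 0.47116, O = 0.47116.
SiO2 (M=60.083): mol = 0.85349; Si = 0.85349, O = 1.70698.
ΣO = 2.55800; factor = 6/ΣO = 2.34558.
Fe apfu = 0.47116 × 2.34558 = 1.105.

1.105 Fe apfu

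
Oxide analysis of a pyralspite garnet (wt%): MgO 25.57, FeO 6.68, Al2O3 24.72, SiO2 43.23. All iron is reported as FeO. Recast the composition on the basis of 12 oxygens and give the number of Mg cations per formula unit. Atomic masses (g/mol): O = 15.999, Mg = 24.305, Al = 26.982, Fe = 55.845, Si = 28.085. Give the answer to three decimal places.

MgO (M=40.304): mol = 0.63443; Mg = 0.63443, O = 0.63443.
FeO (M=71.844): mol = 0.09298; Fe = 0.09298, O = 0.09298.
Al2O3 (M=101.961): mol = 0.24245; Al = 0.48490, O = 0.72735.
SiO2 (M=60.083): mol = 0.71950; Si = 0.71950, O = 1.43900.
ΣO = 2.89376; factor = 12/ΣO = 4.14685.
Mg apfu = 0.63443 × 4.14685 = 2.631.

2.631 Mg apfu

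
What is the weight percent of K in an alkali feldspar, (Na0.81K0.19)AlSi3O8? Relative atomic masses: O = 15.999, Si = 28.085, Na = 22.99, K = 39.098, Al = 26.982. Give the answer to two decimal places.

Molar mass of (Na0.81K0.19)AlSi3O8: 0.81·22.99 + 0.19·39.098 + 1·26.982 + 3·28.085 + 8·15.999 = 265.280 g/mol.
Mass of K per formula unit: 0.19 × 39.098 = 7.429 g.
Weight fraction K = 7.429 / 265.280 = 0.0280.

2.80 wt%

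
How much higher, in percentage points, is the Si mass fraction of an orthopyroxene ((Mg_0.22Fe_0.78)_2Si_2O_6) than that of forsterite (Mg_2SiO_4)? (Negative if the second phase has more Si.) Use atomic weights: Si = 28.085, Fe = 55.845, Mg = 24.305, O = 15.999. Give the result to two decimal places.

2.51 percentage points

First mineral: 56.170 g Si in 249.976 g formula = 22.47 wt% Si.
Second mineral: 28.085 g Si in 140.691 g formula = 19.96 wt% Si.
22.47% − 19.96% gives a difference of 2.51 percentage points.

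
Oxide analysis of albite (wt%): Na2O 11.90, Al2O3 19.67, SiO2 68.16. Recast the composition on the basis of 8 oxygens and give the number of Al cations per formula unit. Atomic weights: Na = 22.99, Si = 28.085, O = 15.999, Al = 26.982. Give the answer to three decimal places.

1.015 Al apfu

Na2O (M=61.979): mol = 0.19200; Na = 0.38400, O = 0.19200.
Al2O3 (M=101.961): mol = 0.19292; Al = 0.38584, O = 0.57876.
SiO2 (M=60.083): mol = 1.13443; Si = 1.13443, O = 2.26886.
ΣO = 3.03962; factor = 8/ΣO = 2.63191.
Al apfu = 0.38584 × 2.63191 = 1.015.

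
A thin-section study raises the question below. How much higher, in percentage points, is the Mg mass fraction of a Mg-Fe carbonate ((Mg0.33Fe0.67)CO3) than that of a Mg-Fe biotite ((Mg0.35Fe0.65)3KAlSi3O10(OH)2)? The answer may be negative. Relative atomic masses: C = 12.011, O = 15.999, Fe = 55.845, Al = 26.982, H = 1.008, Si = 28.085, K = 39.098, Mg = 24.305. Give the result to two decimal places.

2.28 percentage points

First mineral: 8.021 g Mg in 105.445 g formula = 7.61 wt% Mg.
Second mineral: 25.520 g Mg in 478.757 g formula = 5.33 wt% Mg.
7.61% − 5.33% gives a difference of 2.28 percentage points.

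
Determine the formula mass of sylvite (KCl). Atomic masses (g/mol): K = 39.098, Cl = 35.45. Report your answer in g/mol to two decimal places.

74.55 g/mol

The formula mass is the sum 1·39.098 + 1·35.45.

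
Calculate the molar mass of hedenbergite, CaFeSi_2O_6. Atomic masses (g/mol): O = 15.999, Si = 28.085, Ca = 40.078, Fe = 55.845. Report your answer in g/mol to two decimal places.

The formula mass is the sum 1×40.078 + 1×55.845 + 2×28.085 + 6×15.999.

248.09 g/mol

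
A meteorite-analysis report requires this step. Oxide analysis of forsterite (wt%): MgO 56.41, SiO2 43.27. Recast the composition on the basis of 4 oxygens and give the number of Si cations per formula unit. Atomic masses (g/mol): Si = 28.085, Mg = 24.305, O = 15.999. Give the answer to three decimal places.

1.014 Si apfu

MgO: 56.41/40.304 = 1.39961 mol → 1.39961 mol Mg, 1.39961 mol O.
SiO2: 43.27/60.083 = 0.72017 mol → 0.72017 mol Si, 1.44034 mol O.
Total oxygen = 2.83995 mol. Normalization factor = 4/2.83995 = 1.40848.
Si per 4 O = 0.72017 × 1.40848 = 1.014.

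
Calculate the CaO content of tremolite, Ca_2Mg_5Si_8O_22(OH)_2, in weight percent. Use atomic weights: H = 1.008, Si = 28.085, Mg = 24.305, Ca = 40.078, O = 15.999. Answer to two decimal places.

13.81 wt%

Formula mass = 812.353 g/mol.
2 Ca → 2.0000 mol CaO per formula unit; M(CaO) = 56.077, so CaO mass = 112.154 g.
112.154/812.353 × 100 = 13.81 wt%.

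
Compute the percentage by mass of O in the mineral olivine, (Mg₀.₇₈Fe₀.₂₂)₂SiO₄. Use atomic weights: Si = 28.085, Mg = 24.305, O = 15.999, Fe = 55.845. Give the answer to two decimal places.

M((Mg₀.₇₈Fe₀.₂₂)₂SiO₄) = 154.569 g/mol.
O contributes 4 × 15.999 = 63.996 g per mole.
63.996/154.569 = 0.4140 → 41.40%.

41.40 wt%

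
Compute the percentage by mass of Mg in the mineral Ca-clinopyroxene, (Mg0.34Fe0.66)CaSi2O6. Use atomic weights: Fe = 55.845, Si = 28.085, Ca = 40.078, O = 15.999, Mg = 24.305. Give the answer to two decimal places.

M((Mg0.34Fe0.66)CaSi2O6) = 237.363 g/mol.
Mg contributes 0.34 × 24.305 = 8.264 g per mole.
8.264/237.363 = 0.0348 → 3.48%.

3.48 wt%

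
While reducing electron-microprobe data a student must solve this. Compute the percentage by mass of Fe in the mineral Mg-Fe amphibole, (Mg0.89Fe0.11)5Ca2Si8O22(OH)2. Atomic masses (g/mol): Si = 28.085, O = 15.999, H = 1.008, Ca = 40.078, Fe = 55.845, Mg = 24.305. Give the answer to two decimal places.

3.70 mass %

Formula mass = 4.45×24.305 + 0.55×55.845 + 2×40.078 + 8×28.085 + 24×15.999 + 2×1.008 = 829.700 g/mol, of which 30.715 g is Fe.
So Fe makes up 30.715/829.700 = 0.0370 of the mass, i.e. 3.70%.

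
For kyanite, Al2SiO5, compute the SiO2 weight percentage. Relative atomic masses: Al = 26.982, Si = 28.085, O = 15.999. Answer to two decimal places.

M(Al2SiO5) = 162.044 g/mol; M(SiO2) = 60.083 g/mol.
Moles SiO2 per formula unit = 1 Si ÷ 1 = 1.0000.
SiO2 fraction = (1.0000 × 60.083) / 162.044 = 60.083/162.044 = 0.3708.

37.08 wt%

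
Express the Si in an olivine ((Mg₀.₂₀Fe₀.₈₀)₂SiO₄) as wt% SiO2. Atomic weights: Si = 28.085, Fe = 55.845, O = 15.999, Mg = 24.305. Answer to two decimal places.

31.43 wt%

M((Mg₀.₂₀Fe₀.₈₀)₂SiO₄) = 191.155 g/mol; M(SiO2) = 60.083 g/mol.
Moles SiO2 per formula unit = 1 Si ÷ 1 = 1.0000.
SiO2 fraction = (1.0000 × 60.083) / 191.155 = 60.083/191.155 = 0.3143.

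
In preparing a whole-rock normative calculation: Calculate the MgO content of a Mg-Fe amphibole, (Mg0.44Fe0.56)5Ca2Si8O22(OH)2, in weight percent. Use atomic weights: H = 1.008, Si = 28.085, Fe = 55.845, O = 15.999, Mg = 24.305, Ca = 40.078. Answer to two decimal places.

Molar mass of (Mg0.44Fe0.56)5Ca2Si8O22(OH)2 = 2.20·24.305 + 2.80·55.845 + 2·40.078 + 8·28.085 + 24·15.999 + 2·1.008 = 900.665 g/mol.
Each formula unit contains 2.20 Mg, equivalent to 2.20/1 = 2.2000 mol MgO.
M(MgO) = 1×24.305 + 1×15.999 = 40.304 g/mol.
Mass of MgO per formula unit = 2.2000 × 40.304 = 88.669 g.
MgO wt% = 88.669 / 900.665 × 100 = 9.84%.

9.84 wt%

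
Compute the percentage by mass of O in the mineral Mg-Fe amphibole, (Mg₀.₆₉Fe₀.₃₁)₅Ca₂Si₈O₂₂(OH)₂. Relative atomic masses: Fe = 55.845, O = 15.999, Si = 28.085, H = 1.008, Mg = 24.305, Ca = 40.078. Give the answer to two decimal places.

M((Mg₀.₆₉Fe₀.₃₁)₅Ca₂Si₈O₂₂(OH)₂) = 861.240 g/mol.
O contributes 24 × 15.999 = 383.976 g per mole.
383.976/861.240 = 0.4458 → 44.58%.

44.58 weight percent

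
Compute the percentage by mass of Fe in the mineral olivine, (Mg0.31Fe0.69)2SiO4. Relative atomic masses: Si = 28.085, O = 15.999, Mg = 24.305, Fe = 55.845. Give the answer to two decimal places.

M((Mg0.31Fe0.69)2SiO4) = 184.216 g/mol.
Fe contributes 1.38 × 55.845 = 77.066 g per mole.
77.066/184.216 = 0.4183 → 41.83%.

41.83 weight percent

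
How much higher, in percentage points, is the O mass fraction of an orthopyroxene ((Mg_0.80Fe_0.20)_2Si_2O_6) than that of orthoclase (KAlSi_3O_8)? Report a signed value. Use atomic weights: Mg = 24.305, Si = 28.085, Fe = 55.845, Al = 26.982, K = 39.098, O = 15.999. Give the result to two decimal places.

First mineral: 95.994 g O in 213.390 g formula = 44.99 wt% O.
Second mineral: 127.992 g O in 278.327 g formula = 45.99 wt% O.
44.99% − 45.99% gives a difference of -1.00 percentage points.

-1.00 percentage points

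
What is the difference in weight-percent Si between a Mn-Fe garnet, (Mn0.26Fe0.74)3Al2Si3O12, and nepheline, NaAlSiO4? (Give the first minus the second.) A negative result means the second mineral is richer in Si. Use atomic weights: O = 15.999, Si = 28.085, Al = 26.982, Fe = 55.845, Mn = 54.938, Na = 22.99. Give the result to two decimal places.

-2.82 percentage points

Si in (Mn0.26Fe0.74)3Al2Si3O12: molar mass 497.035 g/mol; 3×28.085 = 84.255 g → 16.95 wt%.
Si in NaAlSiO4: molar mass 142.053 g/mol; 1×28.085 = 28.085 g → 19.77 wt%.
Difference = 16.95 − 19.77 = -2.82 percentage points.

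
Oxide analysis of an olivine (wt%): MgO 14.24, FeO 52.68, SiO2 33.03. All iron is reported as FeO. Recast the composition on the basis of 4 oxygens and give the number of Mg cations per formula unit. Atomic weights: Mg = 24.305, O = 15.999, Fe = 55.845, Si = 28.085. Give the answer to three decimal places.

0.646 Mg apfu

14.24 wt% MgO ÷ 40.304 g/mol = 0.35331 mol, giving 0.35331 Mg and 0.35331 O.
52.68 wt% FeO ÷ 71.844 g/mol = 0.73326 mol, giving 0.73326 Fe and 0.73326 O.
33.03 wt% SiO2 ÷ 60.083 g/mol = 0.54974 mol, giving 0.54974 Si and 1.09948 O.
Oxygen sums to 2.18605; scaling by 4/2.18605 = 1.82978 puts the formula on 4 O.
Mg: 0.35331 × 1.82978 = 0.646 atoms per formula unit.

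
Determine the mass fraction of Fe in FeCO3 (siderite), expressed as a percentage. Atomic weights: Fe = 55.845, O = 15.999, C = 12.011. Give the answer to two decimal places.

M(FeCO3) = 115.853 g/mol.
Fe contributes 1 × 55.845 = 55.845 g per mole.
55.845/115.853 = 0.4820 → 48.20%.

48.20 wt%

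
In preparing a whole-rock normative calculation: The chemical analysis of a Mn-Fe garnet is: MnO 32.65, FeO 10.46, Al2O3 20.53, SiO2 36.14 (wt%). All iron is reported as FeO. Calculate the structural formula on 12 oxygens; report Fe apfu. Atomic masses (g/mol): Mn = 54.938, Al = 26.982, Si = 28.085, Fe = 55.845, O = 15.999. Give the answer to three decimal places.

32.65 wt% MnO ÷ 70.937 g/mol = 0.46027 mol, giving 0.46027 Mn and 0.46027 O.
10.46 wt% FeO ÷ 71.844 g/mol = 0.14559 mol, giving 0.14559 Fe and 0.14559 O.
20.53 wt% Al2O3 ÷ 101.961 g/mol = 0.20135 mol, giving 0.40270 Al and 0.60405 O.
36.14 wt% SiO2 ÷ 60.083 g/mol = 0.60150 mol, giving 0.60150 Si and 1.20300 O.
Oxygen sums to 2.41291; scaling by 12/2.41291 = 4.97325 puts the formula on 12 O.
Fe: 0.14559 × 4.97325 = 0.724 atoms per formula unit.

0.724 Fe apfu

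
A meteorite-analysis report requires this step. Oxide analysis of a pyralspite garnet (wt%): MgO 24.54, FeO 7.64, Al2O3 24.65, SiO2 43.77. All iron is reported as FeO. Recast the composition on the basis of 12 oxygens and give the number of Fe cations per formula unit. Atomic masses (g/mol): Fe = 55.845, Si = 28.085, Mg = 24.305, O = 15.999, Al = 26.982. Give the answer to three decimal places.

0.440 Fe apfu

MgO (M=40.304): mol = 0.60887; Mg = 0.60887, O = 0.60887.
FeO (M=71.844): mol = 0.10634; Fe = 0.10634, O = 0.10634.
Al2O3 (M=101.961): mol = 0.24176; Al = 0.48352, O = 0.72528.
SiO2 (M=60.083): mol = 0.72849; Si = 0.72849, O = 1.45698.
ΣO = 2.89747; factor = 12/ΣO = 4.14154.
Fe apfu = 0.10634 × 4.14154 = 0.440.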